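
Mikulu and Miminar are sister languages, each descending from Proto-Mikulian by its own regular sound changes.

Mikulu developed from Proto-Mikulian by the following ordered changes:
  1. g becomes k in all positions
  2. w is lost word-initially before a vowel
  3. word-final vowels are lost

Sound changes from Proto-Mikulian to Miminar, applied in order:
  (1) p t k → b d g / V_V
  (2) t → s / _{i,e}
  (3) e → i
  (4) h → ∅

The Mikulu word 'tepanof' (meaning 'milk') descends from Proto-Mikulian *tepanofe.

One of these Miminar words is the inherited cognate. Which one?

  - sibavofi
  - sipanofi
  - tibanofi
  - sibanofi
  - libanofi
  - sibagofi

sibanofi

Miminar: *tepanofe > tebanofe > sebanofe > sibanofi  (by intervocalic voicing, palatalisation, vowel merger)
Among the options, 'sibanofi' alone shows every Miminar change applied in order.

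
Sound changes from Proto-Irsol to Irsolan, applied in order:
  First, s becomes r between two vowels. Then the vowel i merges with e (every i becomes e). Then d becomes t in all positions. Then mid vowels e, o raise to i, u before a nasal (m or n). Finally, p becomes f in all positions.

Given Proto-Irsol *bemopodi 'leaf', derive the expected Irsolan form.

Irsolan: *bemopodi
  bemopodi (rule 1 does not apply)
  bemopodi → bemopode   [vowel merger]
  bemopode → bemopote   [unconditioned shift]
  bemopote → bimopote   [pre-nasal raising]
  bimopote → bimofote   [unconditioned shift]
  giving Irsolan bimofote.

bimofote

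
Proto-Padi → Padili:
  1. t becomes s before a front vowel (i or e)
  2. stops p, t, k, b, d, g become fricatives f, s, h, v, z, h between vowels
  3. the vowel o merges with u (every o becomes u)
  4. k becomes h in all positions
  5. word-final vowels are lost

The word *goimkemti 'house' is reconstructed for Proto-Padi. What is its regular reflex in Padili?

guimhems

Padili: start from *goimkemti.
  rule 1 (palatalisation): goimkemti → goimkemsi
  rule 2: no change — goimkemsi
  rule 3 (vowel merger): goimkemsi → guimkemsi
  rule 4 (unconditioned shift): guimkemsi → guimhemsi
  rule 5 (apocope): guimhemsi → guimhems
  ⇒ Padili guimhems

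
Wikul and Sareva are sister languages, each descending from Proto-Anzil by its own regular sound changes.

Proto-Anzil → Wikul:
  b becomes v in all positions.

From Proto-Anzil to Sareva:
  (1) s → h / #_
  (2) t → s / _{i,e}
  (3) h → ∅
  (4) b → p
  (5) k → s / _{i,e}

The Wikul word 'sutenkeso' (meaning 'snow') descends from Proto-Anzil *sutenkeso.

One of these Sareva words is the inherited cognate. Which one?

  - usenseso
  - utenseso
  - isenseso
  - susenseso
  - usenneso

Sareva: start from *sutenkeso.
  rule 1 (debuccalisation): sutenkeso → hutenkeso
  rule 2 (palatalisation): hutenkeso → husenkeso
  rule 3 (h-loss): husenkeso → usenkeso
  rule 4: no change — usenkeso
  rule 5 (palatalisation): usenkeso → usenseso
  ⇒ Sareva usenseso
The other candidates each miss or misapply at least one Sareva change.

usenseso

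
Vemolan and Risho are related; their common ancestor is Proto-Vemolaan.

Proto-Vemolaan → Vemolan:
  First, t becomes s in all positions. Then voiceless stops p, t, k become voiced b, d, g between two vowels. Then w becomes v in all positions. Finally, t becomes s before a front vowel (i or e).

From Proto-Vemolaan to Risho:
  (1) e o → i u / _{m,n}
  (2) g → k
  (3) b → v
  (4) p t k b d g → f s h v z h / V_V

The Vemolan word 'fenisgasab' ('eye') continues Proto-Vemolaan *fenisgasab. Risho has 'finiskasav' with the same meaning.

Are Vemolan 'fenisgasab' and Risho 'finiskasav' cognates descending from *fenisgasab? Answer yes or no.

yes

Derive the expected Risho reflex of *fenisgasab:
Risho: *fenisgasab
  fenisgasab → finisgasab   [pre-nasal raising]
  finisgasab → finiskasab   [unconditioned shift]
  finiskasab → finiskasav   [unconditioned shift]
  finiskasav (rule 4 does not apply)
  giving Risho finiskasav.
Risho 'finiskasav' matches the regular reflex exactly, so the pair is cognate.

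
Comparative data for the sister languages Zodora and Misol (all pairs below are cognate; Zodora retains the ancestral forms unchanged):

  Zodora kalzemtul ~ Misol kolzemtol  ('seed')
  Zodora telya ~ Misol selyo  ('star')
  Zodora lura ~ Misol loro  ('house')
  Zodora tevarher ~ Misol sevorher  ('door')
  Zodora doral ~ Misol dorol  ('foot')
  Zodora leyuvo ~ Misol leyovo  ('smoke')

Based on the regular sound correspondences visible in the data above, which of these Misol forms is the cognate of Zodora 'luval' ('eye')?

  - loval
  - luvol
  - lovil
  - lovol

lovol

leyuvo ~ leyovo — Zodora u corresponds to Misol o after a consonant, before a labial obstruent.
kalzemtul ~ kolzemtol, doral ~ dorol — Zodora a corresponds to Misol o after a consonant, before a consonant other than r, m, n, p, b, f, v.
Applying these to Zodora 'luval':
  luval → loval   (u→o after a consonant, before a labial obstruent)
  loval → lovol   (a→o after a consonant, before a consonant other than r, m, n, p, b, f, v)
So the Misol cognate is 'lovol'.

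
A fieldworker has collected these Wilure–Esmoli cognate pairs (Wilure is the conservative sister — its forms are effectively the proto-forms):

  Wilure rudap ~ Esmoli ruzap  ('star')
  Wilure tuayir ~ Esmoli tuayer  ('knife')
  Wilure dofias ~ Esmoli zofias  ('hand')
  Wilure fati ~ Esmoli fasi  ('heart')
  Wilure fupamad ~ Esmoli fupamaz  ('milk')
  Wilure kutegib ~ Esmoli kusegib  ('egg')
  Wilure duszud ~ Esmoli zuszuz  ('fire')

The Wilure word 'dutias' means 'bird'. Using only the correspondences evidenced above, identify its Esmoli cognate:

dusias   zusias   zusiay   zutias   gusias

duszud ~ zuszuz — Wilure d corresponds to Esmoli z word-initially before a back vowel.
fati ~ fasi — Wilure t corresponds to Esmoli s between vowels (before a front vowel).
Applying these to Wilure 'dutias':
  dutias → zutias   (d→z word-initially before a back vowel)
  zutias → zusias   (t→s between vowels (before a front vowel))
So the Esmoli cognate is 'zusias'.

zusias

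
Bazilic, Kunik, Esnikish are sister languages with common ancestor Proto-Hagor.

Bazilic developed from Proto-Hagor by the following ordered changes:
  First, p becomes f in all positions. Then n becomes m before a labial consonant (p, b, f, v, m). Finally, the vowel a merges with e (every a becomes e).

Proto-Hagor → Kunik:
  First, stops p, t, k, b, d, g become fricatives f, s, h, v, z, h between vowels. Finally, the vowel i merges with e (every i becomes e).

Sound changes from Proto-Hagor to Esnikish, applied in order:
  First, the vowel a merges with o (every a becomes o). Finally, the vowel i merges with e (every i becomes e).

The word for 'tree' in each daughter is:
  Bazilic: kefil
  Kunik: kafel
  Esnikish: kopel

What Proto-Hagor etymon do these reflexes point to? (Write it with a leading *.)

*kapil

Position 3: Bazilic has f, Kunik has f, Esnikish has p. Esnikish preserves p here (none of its changes turn any other segment into p), so the proto-segment is *p.
Position 2: Bazilic has e, Kunik has a, Esnikish has o. Kunik preserves a here (none of its changes turn any other segment into a), so the proto-segment is *a.
Verify the candidate proto-form against each daughter:
Bazilic: *kapil > kafil > kefil  (by unconditioned shift, vowel merger)
Kunik: *kapil
  kapil → kafil   [intervocalic lenition]
  kafil → kafel   [vowel merger]
  giving Kunik kafel.
Esnikish: start from *kapil.
  rule 1 (vowel merger): kapil → kopil
  rule 2 (vowel merger): kopil → kopel
  ⇒ Esnikish kopel
Only *kapil yields all of Bazilic kefil, Kunik kafel, Esnikish kopel.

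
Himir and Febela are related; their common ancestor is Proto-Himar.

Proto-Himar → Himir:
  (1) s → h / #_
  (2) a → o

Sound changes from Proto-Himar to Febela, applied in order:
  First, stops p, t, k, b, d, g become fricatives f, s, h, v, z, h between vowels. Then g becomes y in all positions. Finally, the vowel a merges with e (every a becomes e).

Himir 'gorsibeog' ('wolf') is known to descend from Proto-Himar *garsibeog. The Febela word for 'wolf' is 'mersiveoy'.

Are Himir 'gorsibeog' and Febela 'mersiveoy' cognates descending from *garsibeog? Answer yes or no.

Derive the expected Febela reflex of *garsibeog:
Febela: *garsibeog
  garsibeog → garsiveog   [intervocalic lenition]
  garsiveog → yarsiveoy   [unconditioned shift]
  yarsiveoy → yersiveoy   [vowel merger]
  giving Febela yersiveoy.
The regular Febela reflex would be 'yersiveoy', but the attested form is 'mersiveoy'. The correspondence is irregular, so they are not cognates (the Febela form has a different source).

no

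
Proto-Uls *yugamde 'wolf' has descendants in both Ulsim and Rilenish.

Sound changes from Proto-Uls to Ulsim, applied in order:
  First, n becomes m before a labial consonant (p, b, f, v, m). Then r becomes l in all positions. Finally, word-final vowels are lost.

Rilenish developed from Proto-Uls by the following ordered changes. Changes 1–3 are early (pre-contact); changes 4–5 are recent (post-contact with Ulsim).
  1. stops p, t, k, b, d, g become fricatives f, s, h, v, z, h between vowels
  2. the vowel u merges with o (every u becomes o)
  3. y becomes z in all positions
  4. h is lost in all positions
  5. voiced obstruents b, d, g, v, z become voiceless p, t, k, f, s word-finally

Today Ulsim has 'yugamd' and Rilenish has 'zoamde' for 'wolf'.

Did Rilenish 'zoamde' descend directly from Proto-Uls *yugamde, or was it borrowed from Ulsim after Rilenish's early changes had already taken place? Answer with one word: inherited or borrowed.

If inherited, *yugamde would pass through all of Rilenish's changes:
Rilenish: *yugamde
  yugamde → yuhamde   [intervocalic lenition]
  yuhamde → yohamde   [vowel merger]
  yohamde → zohamde   [unconditioned shift]
  zohamde → zoamde   [h-loss]
  zoamde (rule 5 does not apply)
  giving Rilenish zoamde.
If borrowed from Ulsim 'yugamd' after the early changes, it would undergo only the recent ones:
  rule 4 (h-loss): no change (yugamd)
  rule 5 (final devoicing): yugamd → yugamt
  ⇒ as a loan: yugamt
Rilenish 'zoamde' matches the inherited outcome exactly, so it is an inherited cognate, not a loan.

inherited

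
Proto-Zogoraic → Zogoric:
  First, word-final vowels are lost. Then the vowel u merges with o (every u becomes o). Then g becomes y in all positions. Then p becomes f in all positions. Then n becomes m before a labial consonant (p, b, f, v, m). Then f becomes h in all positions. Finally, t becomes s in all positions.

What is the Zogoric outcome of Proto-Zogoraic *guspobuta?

yoshobos

Zogoric: *guspobuta > guspobut > gospobot > yospobot > yosfobot > yoshobot > yoshobos  (by apocope, vowel merger, unconditioned shift, unconditioned shift, unconditioned shift, unconditioned shift)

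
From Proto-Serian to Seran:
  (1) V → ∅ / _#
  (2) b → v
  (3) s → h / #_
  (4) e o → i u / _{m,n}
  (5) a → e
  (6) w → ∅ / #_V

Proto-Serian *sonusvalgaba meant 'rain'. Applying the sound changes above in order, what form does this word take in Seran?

hunusvelgev

Seran: *sonusvalgaba > sonusvalgab > sonusvalgav > honusvalgav > hunusvalgav > hunusvelgev  (by apocope, unconditioned shift, debuccalisation, pre-nasal raising, vowel merger)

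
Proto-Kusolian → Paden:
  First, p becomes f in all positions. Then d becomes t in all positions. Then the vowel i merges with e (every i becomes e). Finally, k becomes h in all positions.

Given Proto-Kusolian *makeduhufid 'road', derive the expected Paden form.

mahetuhufet

Paden: start from *makeduhufid.
  rule 1: no change — makeduhufid
  rule 2 (unconditioned shift): makeduhufid → maketuhufit
  rule 3 (vowel merger): maketuhufit → maketuhufet
  rule 4 (unconditioned shift): maketuhufet → mahetuhufet
  ⇒ Paden mahetuhufet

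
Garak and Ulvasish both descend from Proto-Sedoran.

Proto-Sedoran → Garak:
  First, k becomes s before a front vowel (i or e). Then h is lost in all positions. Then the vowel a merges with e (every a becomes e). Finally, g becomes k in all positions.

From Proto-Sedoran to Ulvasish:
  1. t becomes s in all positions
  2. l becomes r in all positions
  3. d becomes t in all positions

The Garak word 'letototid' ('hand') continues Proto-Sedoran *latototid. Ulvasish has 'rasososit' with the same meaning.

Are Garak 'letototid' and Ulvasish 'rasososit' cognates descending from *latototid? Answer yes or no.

Derive the expected Ulvasish reflex of *latototid:
Ulvasish: *latototid > lasososid > rasososid > rasososit  (by unconditioned shift, unconditioned shift, unconditioned shift)
Ulvasish 'rasososit' matches the regular reflex exactly, so the pair is cognate.

yes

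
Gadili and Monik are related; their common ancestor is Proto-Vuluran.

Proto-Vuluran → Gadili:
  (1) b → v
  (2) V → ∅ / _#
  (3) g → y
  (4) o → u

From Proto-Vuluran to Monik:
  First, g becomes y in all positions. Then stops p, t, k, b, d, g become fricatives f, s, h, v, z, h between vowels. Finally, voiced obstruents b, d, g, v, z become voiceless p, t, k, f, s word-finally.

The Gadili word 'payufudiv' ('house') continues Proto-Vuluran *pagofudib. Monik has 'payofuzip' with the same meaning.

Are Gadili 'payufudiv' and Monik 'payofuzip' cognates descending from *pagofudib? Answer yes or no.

yes

Derive the expected Monik reflex of *pagofudib:
Monik: start from *pagofudib.
  rule 1 (unconditioned shift): pagofudib → payofudib
  rule 2 (intervocalic lenition): payofudib → payofuzib
  rule 3 (final devoicing): payofuzib → payofuzip
  ⇒ Monik payofuzip
Monik 'payofuzip' matches the regular reflex exactly, so the pair is cognate.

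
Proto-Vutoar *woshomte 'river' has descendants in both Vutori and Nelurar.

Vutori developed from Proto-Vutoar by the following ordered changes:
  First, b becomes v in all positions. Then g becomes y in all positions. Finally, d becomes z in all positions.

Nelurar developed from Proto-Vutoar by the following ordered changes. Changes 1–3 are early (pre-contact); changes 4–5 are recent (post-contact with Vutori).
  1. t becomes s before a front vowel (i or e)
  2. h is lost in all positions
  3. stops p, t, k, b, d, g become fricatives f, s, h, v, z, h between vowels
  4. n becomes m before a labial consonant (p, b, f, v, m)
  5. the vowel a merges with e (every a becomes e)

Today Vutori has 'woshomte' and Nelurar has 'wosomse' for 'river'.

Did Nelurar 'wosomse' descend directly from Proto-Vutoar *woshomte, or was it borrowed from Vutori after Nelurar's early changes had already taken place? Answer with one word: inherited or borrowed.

If inherited, *woshomte would pass through all of Nelurar's changes:
Nelurar: start from *woshomte.
  rule 1 (palatalisation): woshomte → woshomse
  rule 2 (h-loss): woshomse → wosomse
  rule 3: no change — wosomse
  rule 4: no change — wosomse
  rule 5: no change — wosomse
  ⇒ Nelurar wosomse
If borrowed from Vutori 'woshomte' after the early changes, it would undergo only the recent ones:
  rule 4 (nasal place assimilation): no change (woshomte)
  rule 5 (vowel merger): no change (woshomte)
  ⇒ as a loan: woshomte
Nelurar 'wosomse' matches the inherited outcome exactly, so it is an inherited cognate, not a loan.

inherited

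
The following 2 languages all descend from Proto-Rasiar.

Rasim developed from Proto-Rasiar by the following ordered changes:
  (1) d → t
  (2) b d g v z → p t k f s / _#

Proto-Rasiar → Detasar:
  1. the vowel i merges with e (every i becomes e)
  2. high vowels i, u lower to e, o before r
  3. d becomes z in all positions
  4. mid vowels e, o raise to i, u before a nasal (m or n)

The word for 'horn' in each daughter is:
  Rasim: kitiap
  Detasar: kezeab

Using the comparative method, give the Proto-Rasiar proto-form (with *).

Position 4: Rasim has i, Detasar has e. Rasim preserves i here (none of its changes turn any other segment into i), so the proto-segment is *i.
Position 2: Rasim has i, Detasar has e. Rasim preserves i here (none of its changes turn any other segment into i), so the proto-segment is *i.
Verify the candidate proto-form against each daughter:
Rasim: *kidiab > kitiab > kitiap  (by unconditioned shift, final devoicing)
Detasar: *kidiab > kedeab > kezeab  (by vowel merger, unconditioned shift)
*kidiab is the unique common source.

*kidiab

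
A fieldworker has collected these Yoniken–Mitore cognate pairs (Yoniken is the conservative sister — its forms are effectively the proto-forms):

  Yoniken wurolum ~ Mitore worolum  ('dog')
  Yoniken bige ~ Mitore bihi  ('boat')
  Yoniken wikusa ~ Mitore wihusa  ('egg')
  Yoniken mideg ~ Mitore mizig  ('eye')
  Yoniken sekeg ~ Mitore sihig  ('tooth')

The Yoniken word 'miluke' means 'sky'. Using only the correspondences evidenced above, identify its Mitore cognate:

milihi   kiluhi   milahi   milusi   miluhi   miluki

miluhi

sekeg ~ sihig — Yoniken k corresponds to Mitore h between vowels (before a front vowel).
bige ~ bihi — Yoniken e corresponds to Mitore i word-finally.
Applying these to Yoniken 'miluke':
  miluke → miluhe   (k→h between vowels (before a front vowel))
  miluhe → miluhi   (e→i word-finally)
So the Mitore cognate is 'miluhi'.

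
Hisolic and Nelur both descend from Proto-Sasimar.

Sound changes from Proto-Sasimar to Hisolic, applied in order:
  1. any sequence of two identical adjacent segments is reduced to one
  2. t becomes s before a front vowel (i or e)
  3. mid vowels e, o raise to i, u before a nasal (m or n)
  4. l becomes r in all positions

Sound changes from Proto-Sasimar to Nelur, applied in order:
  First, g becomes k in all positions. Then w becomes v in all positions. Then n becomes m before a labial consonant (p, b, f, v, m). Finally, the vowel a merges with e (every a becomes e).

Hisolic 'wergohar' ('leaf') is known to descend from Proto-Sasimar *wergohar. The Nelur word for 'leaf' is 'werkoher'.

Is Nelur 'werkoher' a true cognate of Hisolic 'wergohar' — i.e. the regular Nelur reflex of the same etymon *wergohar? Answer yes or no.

no

Derive the expected Nelur reflex of *wergohar:
Nelur: *wergohar > werkohar > verkohar > verkoher  (by unconditioned shift, unconditioned shift, vowel merger)
The regular Nelur reflex would be 'verkoher', but the attested form is 'werkoher'. The correspondence is irregular, so they are not cognates (the Nelur form has a different source).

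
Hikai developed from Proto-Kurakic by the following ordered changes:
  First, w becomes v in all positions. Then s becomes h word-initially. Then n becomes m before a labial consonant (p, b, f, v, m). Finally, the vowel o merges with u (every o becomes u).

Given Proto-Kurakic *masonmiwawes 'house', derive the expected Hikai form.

Hikai: start from *masonmiwawes.
  rule 1 (unconditioned shift): masonmiwawes → masonmivaves
  rule 2: no change — masonmivaves
  rule 3 (nasal place assimilation): masonmivaves → masommivaves
  rule 4 (vowel merger): masommivaves → masummivaves
  ⇒ Hikai masummivaves

masummivaves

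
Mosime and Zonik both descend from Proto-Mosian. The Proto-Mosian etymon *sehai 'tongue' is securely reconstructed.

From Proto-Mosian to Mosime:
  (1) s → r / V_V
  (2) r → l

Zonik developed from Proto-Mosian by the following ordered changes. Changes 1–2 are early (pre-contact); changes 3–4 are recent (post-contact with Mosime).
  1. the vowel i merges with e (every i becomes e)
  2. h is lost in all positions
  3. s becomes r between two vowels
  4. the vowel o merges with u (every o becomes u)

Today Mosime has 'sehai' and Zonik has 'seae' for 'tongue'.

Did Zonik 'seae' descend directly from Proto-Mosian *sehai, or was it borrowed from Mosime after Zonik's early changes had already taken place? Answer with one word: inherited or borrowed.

inherited

If inherited, *sehai would pass through all of Zonik's changes:
Zonik: *sehai > sehae > seae  (by vowel merger, h-loss)
If borrowed from Mosime 'sehai' after the early changes, it would undergo only the recent ones:
  rule 3 (rhotacism): no change (sehai)
  rule 4 (vowel merger): no change (sehai)
  ⇒ as a loan: sehai
Zonik 'seae' matches the inherited outcome exactly, so it is an inherited cognate, not a loan.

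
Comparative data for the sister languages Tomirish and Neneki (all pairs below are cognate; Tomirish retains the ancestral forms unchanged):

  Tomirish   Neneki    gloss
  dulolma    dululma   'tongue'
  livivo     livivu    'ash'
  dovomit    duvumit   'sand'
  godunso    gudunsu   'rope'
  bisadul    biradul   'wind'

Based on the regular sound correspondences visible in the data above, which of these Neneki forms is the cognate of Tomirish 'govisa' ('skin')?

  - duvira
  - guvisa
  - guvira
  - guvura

dovomit ~ duvumit — Tomirish o corresponds to Neneki u after a consonant, before a labial obstruent.
bisadul ~ biradul — Tomirish s corresponds to Neneki r between vowels (before a back vowel).
Applying these to Tomirish 'govisa':
  govisa → guvisa   (o→u after a consonant, before a labial obstruent)
  guvisa → guvira   (s→r between vowels (before a back vowel))
So the Neneki cognate is 'guvira'.

guvira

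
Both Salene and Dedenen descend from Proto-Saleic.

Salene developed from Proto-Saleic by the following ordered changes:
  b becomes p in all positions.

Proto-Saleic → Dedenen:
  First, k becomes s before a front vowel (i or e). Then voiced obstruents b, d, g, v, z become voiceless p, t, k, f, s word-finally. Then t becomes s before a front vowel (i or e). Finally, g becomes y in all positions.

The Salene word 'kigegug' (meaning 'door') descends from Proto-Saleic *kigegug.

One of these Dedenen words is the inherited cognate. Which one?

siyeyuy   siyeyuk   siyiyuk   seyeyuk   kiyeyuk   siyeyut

siyeyuk

Dedenen: *kigegug
  kigegug → sigegug   [palatalisation]
  sigegug → sigeguk   [final devoicing]
  sigeguk (rule 3 does not apply)
  sigeguk → siyeyuk   [unconditioned shift]
  giving Dedenen siyeyuk.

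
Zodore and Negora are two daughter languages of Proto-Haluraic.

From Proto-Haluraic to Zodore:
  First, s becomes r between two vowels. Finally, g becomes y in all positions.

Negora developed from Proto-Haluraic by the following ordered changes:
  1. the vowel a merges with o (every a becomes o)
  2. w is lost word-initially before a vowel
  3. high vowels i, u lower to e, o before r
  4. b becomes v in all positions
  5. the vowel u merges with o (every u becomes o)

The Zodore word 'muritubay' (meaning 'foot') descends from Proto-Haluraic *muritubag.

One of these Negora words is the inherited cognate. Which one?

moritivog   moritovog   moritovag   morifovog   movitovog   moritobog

moritovog

Negora: *muritubag
  muritubag → muritubog   [vowel merger]
  muritubog (rule 2 does not apply)
  muritubog → moritubog   [pre-rhotic lowering]
  moritubog → morituvog   [unconditioned shift]
  morituvog → moritovog   [vowel merger]
  giving Negora moritovog.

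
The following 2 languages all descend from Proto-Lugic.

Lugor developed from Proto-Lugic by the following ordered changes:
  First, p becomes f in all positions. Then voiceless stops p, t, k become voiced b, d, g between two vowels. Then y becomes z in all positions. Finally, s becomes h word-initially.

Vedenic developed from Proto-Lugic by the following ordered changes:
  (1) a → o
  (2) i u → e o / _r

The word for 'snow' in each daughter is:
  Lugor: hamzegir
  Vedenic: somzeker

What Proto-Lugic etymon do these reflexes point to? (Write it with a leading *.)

Position 1: Lugor has h, Vedenic has s. Vedenic preserves s here (none of its changes turn any other segment into s), so the proto-segment is *s.
Position 6: Lugor has g, Vedenic has k. Vedenic preserves k here (none of its changes turn any other segment into k), so the proto-segment is *k.
Verify the candidate proto-form against each daughter:
Lugor: start from *samzekir.
  rule 1: no change — samzekir
  rule 2 (intervocalic voicing): samzekir → samzegir
  rule 3: no change — samzegir
  rule 4 (debuccalisation): samzegir → hamzegir
  ⇒ Lugor hamzegir
Vedenic: start from *samzekir.
  rule 1 (vowel merger): samzekir → somzekir
  rule 2 (pre-rhotic lowering): somzekir → somzeker
  ⇒ Vedenic somzeker
No other proto-form is consistent with every reflex, so the reconstruction is *samzekir.

*samzekir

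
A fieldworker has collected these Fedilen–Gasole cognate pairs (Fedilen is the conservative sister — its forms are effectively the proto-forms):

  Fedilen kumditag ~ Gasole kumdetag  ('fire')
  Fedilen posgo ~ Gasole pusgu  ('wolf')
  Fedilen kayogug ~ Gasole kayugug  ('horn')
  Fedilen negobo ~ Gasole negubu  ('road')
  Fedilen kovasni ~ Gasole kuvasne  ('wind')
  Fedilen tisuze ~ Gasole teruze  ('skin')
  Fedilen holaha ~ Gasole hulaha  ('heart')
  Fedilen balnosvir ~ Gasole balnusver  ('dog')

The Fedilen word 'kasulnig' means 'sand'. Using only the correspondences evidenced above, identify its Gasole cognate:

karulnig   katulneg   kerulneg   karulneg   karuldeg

tisuze ~ teruze — Fedilen s corresponds to Gasole r between vowels (before a back vowel).
kumditag ~ kumdetag, tisuze ~ teruze — Fedilen i corresponds to Gasole e after a consonant, before a consonant other than r, m, n, p, b, f, v.
Applying these to Fedilen 'kasulnig':
  kasulnig → karulnig   (s→r between vowels (before a back vowel))
  karulnig → karulneg   (i→e after a consonant, before a consonant other than r, m, n, p, b, f, v)
So the Gasole cognate is 'karulneg'.

karulneg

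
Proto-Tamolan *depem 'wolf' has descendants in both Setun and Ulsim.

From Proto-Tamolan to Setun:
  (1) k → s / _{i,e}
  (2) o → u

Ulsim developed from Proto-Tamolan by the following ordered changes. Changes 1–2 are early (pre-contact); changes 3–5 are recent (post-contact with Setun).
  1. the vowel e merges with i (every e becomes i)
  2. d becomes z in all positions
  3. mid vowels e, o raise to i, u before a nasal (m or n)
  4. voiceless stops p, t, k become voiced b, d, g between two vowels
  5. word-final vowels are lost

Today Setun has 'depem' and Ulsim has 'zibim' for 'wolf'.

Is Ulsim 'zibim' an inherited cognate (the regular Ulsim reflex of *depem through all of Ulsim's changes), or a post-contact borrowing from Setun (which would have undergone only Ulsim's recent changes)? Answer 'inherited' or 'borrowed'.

inherited

If inherited, *depem would pass through all of Ulsim's changes:
Ulsim: *depem
  depem → dipim   [vowel merger]
  dipim → zipim   [unconditioned shift]
  zipim (rule 3 does not apply)
  zipim → zibim   [intervocalic voicing]
  zibim (rule 5 does not apply)
  giving Ulsim zibim.
If borrowed from Setun 'depem' after the early changes, it would undergo only the recent ones:
  rule 3 (pre-nasal raising): depem → depim
  rule 4 (intervocalic voicing): depim → debim
  rule 5 (apocope): no change (debim)
  ⇒ as a loan: debim
Ulsim 'zibim' matches the inherited outcome exactly, so it is an inherited cognate, not a loan.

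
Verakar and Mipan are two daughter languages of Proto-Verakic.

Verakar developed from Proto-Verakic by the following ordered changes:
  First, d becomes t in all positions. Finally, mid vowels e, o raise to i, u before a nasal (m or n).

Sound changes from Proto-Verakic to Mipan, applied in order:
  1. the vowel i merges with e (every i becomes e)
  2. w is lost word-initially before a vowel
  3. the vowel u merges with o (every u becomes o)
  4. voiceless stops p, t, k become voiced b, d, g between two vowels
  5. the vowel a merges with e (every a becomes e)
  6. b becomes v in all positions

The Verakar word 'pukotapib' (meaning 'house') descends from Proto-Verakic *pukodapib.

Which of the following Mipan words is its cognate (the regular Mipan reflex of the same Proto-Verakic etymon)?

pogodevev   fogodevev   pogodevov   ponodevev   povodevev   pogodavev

Mipan: *pukodapib
  pukodapib → pukodapeb   [vowel merger]
  pukodapeb (rule 2 does not apply)
  pukodapeb → pokodapeb   [vowel merger]
  pokodapeb → pogodabeb   [intervocalic voicing]
  pogodabeb → pogodebeb   [vowel merger]
  pogodebeb → pogodevev   [unconditioned shift]
  giving Mipan pogodevev.

pogodevev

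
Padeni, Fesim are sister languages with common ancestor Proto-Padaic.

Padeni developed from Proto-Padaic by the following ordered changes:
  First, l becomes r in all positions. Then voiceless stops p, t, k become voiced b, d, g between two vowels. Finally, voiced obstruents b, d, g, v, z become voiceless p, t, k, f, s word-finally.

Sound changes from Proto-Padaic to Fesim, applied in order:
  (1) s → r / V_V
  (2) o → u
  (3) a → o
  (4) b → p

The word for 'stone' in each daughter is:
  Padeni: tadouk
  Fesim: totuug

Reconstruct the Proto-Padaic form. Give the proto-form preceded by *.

*tatoug

Position 2: Padeni has a, Fesim has o. Padeni preserves a here (none of its changes turn any other segment into a), so the proto-segment is *a.
Position 3: Padeni has d, Fesim has t. Fesim preserves t here (none of its changes turn any other segment into t), so the proto-segment is *t.
Position 6: Padeni has k, Fesim has g. Fesim preserves g here (none of its changes turn any other segment into g), so the proto-segment is *g.
Continuing position by position gives *tatoug; check it forward:
Padeni: start from *tatoug.
  rule 1: no change — tatoug
  rule 2 (intervocalic voicing): tatoug → tadoug
  rule 3 (final devoicing): tadoug → tadouk
  ⇒ Padeni tadouk
Fesim: *tatoug > tatuug > totuug  (by vowel merger, vowel merger)
*tatoug is the unique common source.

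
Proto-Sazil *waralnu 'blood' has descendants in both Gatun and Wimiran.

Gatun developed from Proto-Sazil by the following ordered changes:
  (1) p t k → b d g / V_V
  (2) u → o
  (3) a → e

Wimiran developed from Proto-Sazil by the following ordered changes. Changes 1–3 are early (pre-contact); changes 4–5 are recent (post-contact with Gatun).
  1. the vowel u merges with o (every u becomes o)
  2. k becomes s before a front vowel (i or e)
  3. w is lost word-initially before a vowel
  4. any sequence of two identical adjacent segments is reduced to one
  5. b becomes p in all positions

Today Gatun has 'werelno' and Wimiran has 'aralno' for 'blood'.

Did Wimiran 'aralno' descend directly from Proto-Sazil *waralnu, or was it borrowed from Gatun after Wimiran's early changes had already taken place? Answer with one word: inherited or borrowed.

If inherited, *waralnu would pass through all of Wimiran's changes:
Wimiran: *waralnu > waralno > aralno  (by vowel merger, glide loss)
If borrowed from Gatun 'werelno' after the early changes, it would undergo only the recent ones:
  rule 4 (degemination): no change (werelno)
  rule 5 (unconditioned shift): no change (werelno)
  ⇒ as a loan: werelno
Wimiran 'aralno' matches the inherited outcome exactly, so it is an inherited cognate, not a loan.

inherited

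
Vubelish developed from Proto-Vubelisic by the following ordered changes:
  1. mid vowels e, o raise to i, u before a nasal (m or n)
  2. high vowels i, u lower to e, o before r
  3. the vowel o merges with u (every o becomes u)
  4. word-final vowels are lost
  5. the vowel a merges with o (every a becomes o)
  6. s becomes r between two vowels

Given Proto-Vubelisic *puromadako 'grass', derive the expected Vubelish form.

Vubelish: *puromadako > purumadako > porumadako > purumadaku > purumadak > purumodok  (by pre-nasal raising, pre-rhotic lowering, vowel merger, apocope, vowel merger)

purumodok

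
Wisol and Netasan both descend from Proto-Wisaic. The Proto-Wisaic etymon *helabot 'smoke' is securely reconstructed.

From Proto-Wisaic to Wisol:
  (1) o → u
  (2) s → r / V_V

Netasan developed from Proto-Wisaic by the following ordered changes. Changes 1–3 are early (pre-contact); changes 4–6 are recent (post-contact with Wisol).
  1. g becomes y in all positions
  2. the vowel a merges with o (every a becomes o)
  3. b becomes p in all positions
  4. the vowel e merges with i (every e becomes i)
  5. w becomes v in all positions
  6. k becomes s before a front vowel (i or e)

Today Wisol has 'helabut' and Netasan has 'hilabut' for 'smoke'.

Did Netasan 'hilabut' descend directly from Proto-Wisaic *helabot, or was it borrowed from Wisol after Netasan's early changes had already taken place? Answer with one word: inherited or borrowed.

If inherited, *helabot would pass through all of Netasan's changes:
Netasan: *helabot > helobot > helopot > hilopot  (by vowel merger, unconditioned shift, vowel merger)
If borrowed from Wisol 'helabut' after the early changes, it would undergo only the recent ones:
  rule 4 (vowel merger): helabut → hilabut
  rule 5 (unconditioned shift): no change (hilabut)
  rule 6 (palatalisation): no change (hilabut)
  ⇒ as a loan: hilabut
Netasan 'hilabut' matches the loan outcome 'hilabut', not the inherited 'hilopot' — it skipped the early Netasan changes, so it was borrowed from Wisol.

borrowed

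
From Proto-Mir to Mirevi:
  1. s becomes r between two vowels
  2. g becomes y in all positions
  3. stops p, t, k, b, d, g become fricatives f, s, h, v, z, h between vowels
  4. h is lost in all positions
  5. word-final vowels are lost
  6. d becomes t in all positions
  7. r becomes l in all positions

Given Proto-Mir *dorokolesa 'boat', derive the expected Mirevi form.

Mirevi: start from *dorokolesa.
  rule 1 (rhotacism): dorokolesa → dorokolera
  rule 2: no change — dorokolera
  rule 3 (intervocalic lenition): dorokolera → doroholera
  rule 4 (h-loss): doroholera → doroolera
  rule 5 (apocope): doroolera → dorooler
  rule 6 (unconditioned shift): dorooler → torooler
  rule 7 (unconditioned shift): torooler → toloolel
  ⇒ Mirevi toloolel

toloolel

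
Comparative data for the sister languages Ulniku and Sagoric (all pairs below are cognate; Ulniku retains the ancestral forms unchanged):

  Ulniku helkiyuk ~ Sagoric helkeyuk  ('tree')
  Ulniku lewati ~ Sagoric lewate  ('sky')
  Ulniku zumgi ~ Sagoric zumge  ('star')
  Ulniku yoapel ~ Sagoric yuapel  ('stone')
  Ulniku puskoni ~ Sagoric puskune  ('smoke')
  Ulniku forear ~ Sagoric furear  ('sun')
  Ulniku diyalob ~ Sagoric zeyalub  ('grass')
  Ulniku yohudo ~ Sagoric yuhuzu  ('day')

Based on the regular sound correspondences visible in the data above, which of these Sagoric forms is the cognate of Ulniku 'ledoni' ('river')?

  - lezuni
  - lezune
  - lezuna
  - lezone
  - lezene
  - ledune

yohudo ~ yuhuzu — Ulniku d corresponds to Sagoric z between vowels (before a back vowel).
puskoni ~ puskune — Ulniku o corresponds to Sagoric u after a consonant, before a nasal.
lewati ~ lewate, zumgi ~ zumge — Ulniku i corresponds to Sagoric e word-finally.
Applying these to Ulniku 'ledoni':
  ledoni → lezoni   (d→z between vowels (before a back vowel))
  lezoni → lezuni   (o→u after a consonant, before a nasal)
  lezuni → lezune   (i→e word-finally)
So the Sagoric cognate is 'lezune'.

lezune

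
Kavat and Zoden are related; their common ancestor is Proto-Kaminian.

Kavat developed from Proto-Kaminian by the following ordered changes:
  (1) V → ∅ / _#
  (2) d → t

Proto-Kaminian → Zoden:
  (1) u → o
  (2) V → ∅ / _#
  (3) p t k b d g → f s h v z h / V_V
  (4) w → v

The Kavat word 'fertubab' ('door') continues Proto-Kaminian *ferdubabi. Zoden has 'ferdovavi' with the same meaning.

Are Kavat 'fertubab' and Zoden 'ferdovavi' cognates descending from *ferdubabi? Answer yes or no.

no

Derive the expected Zoden reflex of *ferdubabi:
Zoden: *ferdubabi
  ferdubabi → ferdobabi   [vowel merger]
  ferdobabi → ferdobab   [apocope]
  ferdobab → ferdovab   [intervocalic lenition]
  ferdovab (rule 4 does not apply)
  giving Zoden ferdovab.
The regular Zoden reflex would be 'ferdovab', but the attested form is 'ferdovavi'. The correspondence is irregular, so they are not cognates (the Zoden form has a different source).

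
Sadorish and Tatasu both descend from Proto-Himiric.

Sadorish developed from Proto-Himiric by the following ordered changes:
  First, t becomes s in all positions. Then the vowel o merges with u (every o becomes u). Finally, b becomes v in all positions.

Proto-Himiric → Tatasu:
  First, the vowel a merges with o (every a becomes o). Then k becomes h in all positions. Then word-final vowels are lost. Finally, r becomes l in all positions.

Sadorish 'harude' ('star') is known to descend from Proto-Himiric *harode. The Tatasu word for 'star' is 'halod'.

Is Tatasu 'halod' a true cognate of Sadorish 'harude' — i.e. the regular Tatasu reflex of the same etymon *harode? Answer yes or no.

Derive the expected Tatasu reflex of *harode:
Tatasu: *harode
  harode → horode   [vowel merger]
  horode (rule 2 does not apply)
  horode → horod   [apocope]
  horod → holod   [unconditioned shift]
  giving Tatasu holod.
The regular Tatasu reflex would be 'holod', but the attested form is 'halod'. The correspondence is irregular, so they are not cognates (the Tatasu form has a different source).

no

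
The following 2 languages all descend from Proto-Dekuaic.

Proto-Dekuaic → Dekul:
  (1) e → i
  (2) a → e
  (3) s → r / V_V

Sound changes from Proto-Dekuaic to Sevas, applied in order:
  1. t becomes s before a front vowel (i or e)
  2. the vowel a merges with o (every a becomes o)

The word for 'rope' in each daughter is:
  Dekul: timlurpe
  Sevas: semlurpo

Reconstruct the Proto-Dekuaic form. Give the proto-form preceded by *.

Position 2: Dekul has i, Sevas has e. Sevas preserves e here (none of its changes turn any other segment into e), so the proto-segment is *e.
Position 1: Dekul has t, Sevas has s. Dekul preserves t here (none of its changes turn any other segment into t), so the proto-segment is *t.
Position 8: Dekul has e, Sevas has o. In Dekul, e can only continue *a, so the proto-segment is *a.
Continuing position by position gives *temlurpa; check it forward:
Dekul: *temlurpa
  temlurpa → timlurpa   [vowel merger]
  timlurpa → timlurpe   [vowel merger]
  timlurpe (rule 3 does not apply)
  giving Dekul timlurpe.
Sevas: *temlurpa > semlurpa > semlurpo  (by palatalisation, vowel merger)
No other proto-form is consistent with every reflex, so the reconstruction is *temlurpa.

*temlurpa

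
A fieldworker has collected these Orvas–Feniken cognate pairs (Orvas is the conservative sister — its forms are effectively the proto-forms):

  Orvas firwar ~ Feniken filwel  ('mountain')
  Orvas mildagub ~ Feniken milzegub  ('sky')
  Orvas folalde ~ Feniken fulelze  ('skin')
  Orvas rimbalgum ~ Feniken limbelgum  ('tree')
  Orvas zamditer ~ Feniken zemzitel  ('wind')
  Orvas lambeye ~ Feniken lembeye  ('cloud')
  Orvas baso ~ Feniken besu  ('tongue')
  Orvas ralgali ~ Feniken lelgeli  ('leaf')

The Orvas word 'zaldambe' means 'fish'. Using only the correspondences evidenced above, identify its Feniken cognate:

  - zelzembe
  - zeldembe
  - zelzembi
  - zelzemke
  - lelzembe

zelzembe

mildagub ~ milzegub, folalde ~ fulelze — Orvas a corresponds to Feniken e after a consonant, before a consonant other than r, m, n, p, b, f, v.
mildagub ~ milzegub — Orvas d corresponds to Feniken z after a consonant, before a back vowel.
zamditer ~ zemzitel, lambeye ~ lembeye — Orvas a corresponds to Feniken e after a consonant, before a nasal.
Applying these to Orvas 'zaldambe':
  zaldambe → zeldambe   (a→e after a consonant, before a consonant other than r, m, n, p, b, f, v)
  zeldambe → zelzambe   (d→z after a consonant, before a back vowel)
  zelzambe → zelzembe   (a→e after a consonant, before a nasal)
So the Feniken cognate is 'zelzembe'.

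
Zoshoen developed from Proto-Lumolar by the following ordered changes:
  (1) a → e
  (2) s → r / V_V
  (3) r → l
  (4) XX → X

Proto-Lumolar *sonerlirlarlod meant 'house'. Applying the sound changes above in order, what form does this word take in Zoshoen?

Zoshoen: *sonerlirlarlod > sonerlirlerlod > sonellillellod > sonelilelod  (by vowel merger, unconditioned shift, degemination)

sonelilelod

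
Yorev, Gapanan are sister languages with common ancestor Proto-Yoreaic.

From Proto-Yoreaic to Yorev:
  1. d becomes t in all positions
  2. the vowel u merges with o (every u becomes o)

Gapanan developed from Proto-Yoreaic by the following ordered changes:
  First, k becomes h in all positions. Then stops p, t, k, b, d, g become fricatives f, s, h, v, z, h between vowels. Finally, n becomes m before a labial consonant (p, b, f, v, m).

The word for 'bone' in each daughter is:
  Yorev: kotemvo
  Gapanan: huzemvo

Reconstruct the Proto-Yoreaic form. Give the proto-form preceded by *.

*kudemvo

Position 1: Yorev has k, Gapanan has h. Yorev preserves k here (none of its changes turn any other segment into k), so the proto-segment is *k.
Position 3: Yorev has t, Gapanan has z. Taking the neighbouring segments as reconstructed: Yorev t could go back to *t or *d; Gapanan z could go back to *d or *z — the one source consistent with every daughter is *d.
This points to *kudemvo. Verify forward in each daughter:
Yorev: start from *kudemvo.
  rule 1 (unconditioned shift): kudemvo → kutemvo
  rule 2 (vowel merger): kutemvo → kotemvo
  ⇒ Yorev kotemvo
Gapanan: *kudemvo > hudemvo > huzemvo  (by unconditioned shift, intervocalic lenition)
No other proto-form is consistent with every reflex, so the reconstruction is *kudemvo.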